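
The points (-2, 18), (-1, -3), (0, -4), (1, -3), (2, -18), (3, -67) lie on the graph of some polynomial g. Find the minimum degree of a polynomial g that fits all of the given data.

Forward differences of the values at x = -2, -1, 0, 1, 2, 3:
  g  : 18  -3  -4  -3  -18  -67
  Δ  : -21  -1  1  -15  -49
  Δ^2: 20  2  -16  -34
  Δ^3: -18  -18  -18
  Δ^4: 0  0
  Δ^5: 0
The third differences are constant (-18) and nonzero, while all higher differences vanish, so the minimal degree is 3.

3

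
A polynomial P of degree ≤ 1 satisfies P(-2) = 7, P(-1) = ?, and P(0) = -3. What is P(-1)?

On equispaced nodes a degree-1 polynomial has vanishing second forward difference, so
  P(-2) - 2·P(-1) + P(0) = 0.
Substituting the known values and solving for P(-1):
  -2·P(-1) = -4
  P(-1) = 2.

2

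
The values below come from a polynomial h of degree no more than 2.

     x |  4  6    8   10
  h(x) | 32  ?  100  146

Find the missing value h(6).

62

On equispaced nodes a degree-2 polynomial has vanishing third forward difference, so
  - h(4) + 3·h(6) - 3·h(8) + h(10) = 0.
Substituting the known values and solving for h(6):
  3·h(6) = 186
  h(6) = 62.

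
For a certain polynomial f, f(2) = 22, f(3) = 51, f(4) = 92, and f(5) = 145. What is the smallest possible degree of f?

Forward differences of the values at x = 2, 3, 4, 5:
  f  : 22  51  92  145
  Δ  : 29  41  53
  Δ^2: 12  12
  Δ^3: 0
The second differences are constant (12) and nonzero, while all higher differences vanish, so the minimal degree is 2.

2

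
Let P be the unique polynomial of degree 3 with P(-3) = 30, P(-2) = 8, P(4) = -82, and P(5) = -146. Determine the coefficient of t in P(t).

-3

Write P(t) = at^3 + bt^2 + ct + d. Substituting each data point gives a linear system:
  -27a + 9b - 3c + d = 30
  -8a + 4b - 2c + d = 8
  64a + 16b + 4c + d = -82
  125a + 25b + 5c + d = -146
Solving the system yields a = -1, b = 0, c = -3, d = -6.
So P(t) = -t³ - 3t - 6.
The coefficient of t is -3.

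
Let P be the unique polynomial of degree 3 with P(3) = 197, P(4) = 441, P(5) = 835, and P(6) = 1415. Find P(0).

Forward differences of the values at t = 3, 4, 5, 6:
  P  : 197  441  835  1415
  Δ  : 244  394  580
  Δ^2: 150  186
  Δ^3: 36
The third differences are constant, confirming degree 3.
Interpolating (Newton forward form) and evaluating at t = 0 gives P(0) = 5.

5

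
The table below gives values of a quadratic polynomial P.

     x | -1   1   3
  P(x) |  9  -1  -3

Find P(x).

Using the Lagrange interpolation formula with nodes -1, 1, 3:
  L_0(x) = (x - 1)(x - 3) / 8
  L_1(x) = (x + 1)(x - 3) / -4
  L_2(x) = (x + 1)(x - 1) / 8
Then P(x) = 9·L_0(x) - 1·L_1(x) - 3·L_2(x).
Expanding and collecting terms gives P(x) = x^2 - 5x + 3.
Check: P(-1) = 9. ✓

P(x) = x^2 - 5x + 3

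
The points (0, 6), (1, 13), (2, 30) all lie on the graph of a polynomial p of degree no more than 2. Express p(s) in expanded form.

p(s) = 5s^2 + 2s + 6

Using the Lagrange interpolation formula with nodes 0, 1, 2:
  L_0(s) = (s - 1)(s - 2) / 2
  L_1(s) = s(s - 2) / -1
  L_2(s) = s(s - 1) / 2
Then p(s) = 6·L_0(s) + 13·L_1(s) + 30·L_2(s).
Expanding and collecting terms gives p(s) = 5s² + 2s + 6.
Check: p(0) = 6. ✓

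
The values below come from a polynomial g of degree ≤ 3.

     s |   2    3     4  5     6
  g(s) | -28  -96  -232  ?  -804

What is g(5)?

-460

The 4 known points determine the degree-3 polynomial uniquely.
Write g(s) = as^3 + bs^2 + cs + d. Substituting each data point gives a linear system:
  8a + 4b + 2c + d = -28
  27a + 9b + 3c + d = -96
  64a + 16b + 4c + d = -232
  216a + 36b + 6c + d = -804
Solving the system yields a = -4, b = 2, c = -2, d = 0.
So g(s) = -4s^3 + 2s^2 - 2s.
Then g(5) = -460.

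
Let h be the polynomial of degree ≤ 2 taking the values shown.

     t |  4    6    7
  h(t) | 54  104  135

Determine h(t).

h(t) = 2t^2 + 5t + 2

Using the Lagrange interpolation formula with nodes 4, 6, 7:
  L_0(t) = (t - 6)(t - 7) / 6
  L_1(t) = (t - 4)(t - 7) / -2
  L_2(t) = (t - 4)(t - 6) / 3
Then h(t) = 54·L_0(t) + 104·L_1(t) + 135·L_2(t).
Expanding and collecting terms gives h(t) = 2t² + 5t + 2.
Check: h(6) = 104. ✓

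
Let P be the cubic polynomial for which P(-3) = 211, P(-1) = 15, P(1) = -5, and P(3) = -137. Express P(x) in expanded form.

Write P(x) = ax^3 + bx^2 + cx + d. Substituting each data point gives a linear system:
  -27a + 9b - 3c + d = 211
  -a + b - c + d = 15
  a + b + c + d = -5
  27a + 9b + 3c + d = -137
Solving the system yields a = -6, b = 4, c = -4, d = 1.
So P(x) = -6x^3 + 4x^2 - 4x + 1.
Check: P(-1) = 15. ✓

P(x) = -6x^3 + 4x^2 - 4x + 1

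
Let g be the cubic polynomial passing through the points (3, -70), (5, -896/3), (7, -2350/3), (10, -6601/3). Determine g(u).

Write g(u) = au^3 + bu^2 + cu + d. Substituting each data point gives a linear system:
  27a + 9b + 3c + d = -70
  125a + 25b + 5c + d = -896/3
  343a + 49b + 7c + d = -2350/3
  1000a + 100b + 10c + d = -6601/3
Solving the system yields a = -2, b = -2, c = -1/3, d = 3.
So g(u) = -2u³ - 2u² - (1/3)u + 3.
Check: g(5) = -896/3. ✓

g(u) = -2u^3 - 2u^2 - (1/3)u + 3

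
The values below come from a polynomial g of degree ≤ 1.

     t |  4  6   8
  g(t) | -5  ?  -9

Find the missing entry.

-7

On equispaced nodes a degree-1 polynomial has vanishing second forward difference, so
  g(4) - 2·g(6) + g(8) = 0.
Substituting the known values and solving for g(6):
  -2·g(6) = 14
  g(6) = -7.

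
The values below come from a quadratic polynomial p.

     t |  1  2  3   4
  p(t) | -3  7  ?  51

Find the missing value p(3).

The 3 known points determine the degree-2 polynomial uniquely.
Write p(t) = at^2 + bt + c. Substituting each data point gives a linear system:
  a + b + c = -3
  4a + 2b + c = 7
  16a + 4b + c = 51
Solving the system yields a = 4, b = -2, c = -5.
So p(t) = 4t^2 - 2t - 5.
Then p(3) = 25.

25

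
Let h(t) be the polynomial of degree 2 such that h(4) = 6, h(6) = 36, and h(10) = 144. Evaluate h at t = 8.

Using the Lagrange interpolation formula with nodes 4, 6, 10:
  L_0(t) = (t - 6)(t - 10) / 12
  L_1(t) = (t - 4)(t - 10) / -8
  L_2(t) = (t - 4)(t - 6) / 24
Then h(t) = 6·L_0(t) + 36·L_1(t) + 144·L_2(t).
Expanding and collecting terms gives h(t) = 2t² - 5t - 6.
Evaluating at t = 8: h(8) = 82.

82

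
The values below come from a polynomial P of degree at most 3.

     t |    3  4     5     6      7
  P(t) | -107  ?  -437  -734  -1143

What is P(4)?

-234

The 4 known points determine the degree-3 polynomial uniquely.
Write P(t) = at^3 + bt^2 + ct + d. Substituting each data point gives a linear system:
  27a + 9b + 3c + d = -107
  125a + 25b + 5c + d = -437
  216a + 36b + 6c + d = -734
  343a + 49b + 7c + d = -1143
Solving the system yields a = -3, b = -2, c = -2, d = -2.
So P(t) = -3t^3 - 2t^2 - 2t - 2.
Then P(4) = -234.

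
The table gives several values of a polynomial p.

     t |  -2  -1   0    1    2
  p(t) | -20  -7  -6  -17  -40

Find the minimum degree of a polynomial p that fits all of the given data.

2

Forward differences of the values at t = -2, -1, 0, 1, 2:
  p  : -20  -7  -6  -17  -40
  Δ  : 13  1  -11  -23
  Δ^2: -12  -12  -12
  Δ^3: 0  0
  Δ^4: 0
The second differences are constant (-12) and nonzero, while all higher differences vanish, so the minimal degree is 2.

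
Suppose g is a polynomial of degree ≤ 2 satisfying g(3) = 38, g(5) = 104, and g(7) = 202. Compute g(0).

-1

Forward differences of the values at s = 3, 5, 7:
  g  : 38  104  202
  Δ  : 66  98
  Δ^2: 32
The second differences are constant, confirming degree 2.
Interpolating (Newton forward form) and evaluating at s = 0 gives g(0) = -1.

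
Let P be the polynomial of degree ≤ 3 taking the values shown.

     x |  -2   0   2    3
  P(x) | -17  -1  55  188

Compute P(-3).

Using the Lagrange interpolation formula with nodes -2, 0, 2, 3:
  L_0(x) = x(x - 2)(x - 3) / -40
  L_1(x) = (x + 2)(x - 2)(x - 3) / 12
  L_2(x) = (x + 2)x(x - 3) / -8
  L_3(x) = (x + 2)x(x - 2) / 15
Then P(x) = -17·L_0(x) - 1·L_1(x) + 55·L_2(x) + 188·L_3(x).
Expanding and collecting terms gives P(x) = 6x^3 + 5x^2 - 6x - 1.
Evaluating at x = -3: P(-3) = -100.

-100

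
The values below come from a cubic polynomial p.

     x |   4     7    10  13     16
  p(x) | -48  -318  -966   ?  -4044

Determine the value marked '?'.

-2154

On equispaced nodes a degree-3 polynomial has vanishing fourth forward difference, so
  p(4) - 4·p(7) + 6·p(10) - 4·p(13) + p(16) = 0.
Substituting the known values and solving for p(13):
  -4·p(13) = 8616
  p(13) = -2154.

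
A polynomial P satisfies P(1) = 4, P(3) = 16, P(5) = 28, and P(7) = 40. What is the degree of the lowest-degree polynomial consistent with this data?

Forward differences of the values at u = 1, 3, 5, 7:
  P  : 4  16  28  40
  Δ  : 12  12  12
  Δ^2: 0  0
  Δ^3: 0
The first differences are constant (12) and nonzero, while all higher differences vanish, so the minimal degree is 1.

1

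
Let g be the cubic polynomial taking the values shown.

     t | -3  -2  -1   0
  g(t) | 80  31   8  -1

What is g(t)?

g(t) = -2t^3 + t^2 - 6t - 1

Using the Lagrange interpolation formula with nodes -3, -2, -1, 0:
  L_0(t) = (t + 2)(t + 1)t / -6
  L_1(t) = (t + 3)(t + 1)t / 2
  L_2(t) = (t + 3)(t + 2)t / -2
  L_3(t) = (t + 3)(t + 2)(t + 1) / 6
Then g(t) = 80·L_0(t) + 31·L_1(t) + 8·L_2(t) - 1·L_3(t).
Expanding and collecting terms gives g(t) = -2t^3 + t^2 - 6t - 1.
Check: g(-1) = 8. ✓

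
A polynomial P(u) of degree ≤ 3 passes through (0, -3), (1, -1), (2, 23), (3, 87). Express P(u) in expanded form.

Write P(u) = au^3 + bu^2 + cu + d. Substituting each data point gives a linear system:
  d = -3
  a + b + c + d = -1
  8a + 4b + 2c + d = 23
  27a + 9b + 3c + d = 87
Solving the system yields a = 3, b = 2, c = -3, d = -3.
So P(u) = 3u^3 + 2u^2 - 3u - 3.
Check: P(0) = -3. ✓

P(u) = 3u^3 + 2u^2 - 3u - 3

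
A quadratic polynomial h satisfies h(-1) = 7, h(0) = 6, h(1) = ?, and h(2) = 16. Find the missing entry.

9

On equispaced nodes a degree-2 polynomial has vanishing third forward difference, so
  - h(-1) + 3·h(0) - 3·h(1) + h(2) = 0.
Substituting the known values and solving for h(1):
  -3·h(1) = -27
  h(1) = 9.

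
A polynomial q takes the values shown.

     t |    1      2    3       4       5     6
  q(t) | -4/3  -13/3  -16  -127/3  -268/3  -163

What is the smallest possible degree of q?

3

Forward differences of the values at t = 1, 2, 3, 4, 5, 6:
  q  : -4/3  -13/3  -16  -127/3  -268/3  -163
  Δ  : -3  -35/3  -79/3  -47  -221/3
  Δ^2: -26/3  -44/3  -62/3  -80/3
  Δ^3: -6  -6  -6
  Δ^4: 0  0
  Δ^5: 0
The third differences are constant (-6) and nonzero, while all higher differences vanish, so the minimal degree is 3.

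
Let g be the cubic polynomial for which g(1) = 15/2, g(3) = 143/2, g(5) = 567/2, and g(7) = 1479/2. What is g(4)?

Write g(x) = ax^3 + bx^2 + cx + d. Substituting each data point gives a linear system:
  a + b + c + d = 15/2
  27a + 9b + 3c + d = 143/2
  125a + 25b + 5c + d = 567/2
  343a + 49b + 7c + d = 1479/2
Solving the system yields a = 2, b = 1/2, c = 4, d = 1.
So g(x) = 2x^3 + (1/2)x^2 + 4x + 1.
Then g(4) = 153.

153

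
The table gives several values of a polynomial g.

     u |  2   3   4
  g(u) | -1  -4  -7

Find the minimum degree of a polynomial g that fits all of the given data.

1

Forward differences of the values at u = 2, 3, 4:
  g  : -1  -4  -7
  Δ  : -3  -3
  Δ^2: 0
The first differences are constant (-3) and nonzero, while all higher differences vanish, so the minimal degree is 1.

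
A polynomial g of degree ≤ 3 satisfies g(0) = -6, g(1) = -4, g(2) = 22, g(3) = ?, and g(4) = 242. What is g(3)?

96

On equispaced nodes a degree-3 polynomial has vanishing fourth forward difference, so
  g(0) - 4·g(1) + 6·g(2) - 4·g(3) + g(4) = 0.
Substituting the known values and solving for g(3):
  -4·g(3) = -384
  g(3) = 96.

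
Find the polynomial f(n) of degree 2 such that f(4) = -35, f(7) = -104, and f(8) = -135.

f(n) = -2n^2 - n + 1

Write f(n) = an^2 + bn + c. Substituting each data point gives a linear system:
  16a + 4b + c = -35
  49a + 7b + c = -104
  64a + 8b + c = -135
Solving the system yields a = -2, b = -1, c = 1.
So f(n) = -2n² - n + 1.
Check: f(4) = -35. ✓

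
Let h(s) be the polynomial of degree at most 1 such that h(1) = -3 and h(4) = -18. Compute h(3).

Using the Lagrange interpolation formula with nodes 1, 4:
  L_0(s) = (s - 4) / -3
  L_1(s) = (s - 1) / 3
Then h(s) = -3·L_0(s) - 18·L_1(s).
Expanding and collecting terms gives h(s) = -5s + 2.
Evaluating at s = 3: h(3) = -13.

-13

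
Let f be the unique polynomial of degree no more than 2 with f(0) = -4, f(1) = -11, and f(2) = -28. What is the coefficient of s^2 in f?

Write f(s) = as^2 + bs + c. Substituting each data point gives a linear system:
  c = -4
  a + b + c = -11
  4a + 2b + c = -28
Solving the system yields a = -5, b = -2, c = -4.
So f(s) = -5s^2 - 2s - 4.
The leading coefficient is -5.

-5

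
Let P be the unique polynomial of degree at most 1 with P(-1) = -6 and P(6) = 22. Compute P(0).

Using the Lagrange interpolation formula with nodes -1, 6:
  L_0(t) = (t - 6) / -7
  L_1(t) = (t + 1) / 7
Then P(t) = -6·L_0(t) + 22·L_1(t).
Expanding and collecting terms gives P(t) = 4t - 2.
Evaluating at t = 0: P(0) = -2.

-2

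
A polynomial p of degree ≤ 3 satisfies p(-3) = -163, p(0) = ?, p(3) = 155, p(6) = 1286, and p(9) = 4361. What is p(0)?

-4

The 4 known points determine the degree-3 polynomial uniquely.
Write p(n) = an^3 + bn^2 + cn + d. Substituting each data point gives a linear system:
  -27a + 9b - 3c + d = -163
  27a + 9b + 3c + d = 155
  216a + 36b + 6c + d = 1286
  729a + 81b + 9c + d = 4361
Solving the system yields a = 6, b = 0, c = -1, d = -4.
So p(n) = 6n^3 - n - 4.
Then p(0) = -4.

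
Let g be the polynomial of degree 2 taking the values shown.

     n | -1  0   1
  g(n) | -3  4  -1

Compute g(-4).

-96

Using the Lagrange interpolation formula with nodes -1, 0, 1:
  L_0(n) = n(n - 1) / 2
  L_1(n) = (n + 1)(n - 1) / -1
  L_2(n) = (n + 1)n / 2
Then g(n) = -3·L_0(n) + 4·L_1(n) - 1·L_2(n).
Expanding and collecting terms gives g(n) = -6n^2 + n + 4.
Evaluating at n = -4: g(-4) = -96.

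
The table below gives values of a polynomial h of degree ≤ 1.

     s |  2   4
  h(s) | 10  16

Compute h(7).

Write h(s) = as + b. Substituting each data point gives a linear system:
  2a + b = 10
  4a + b = 16
Solving the system yields a = 3, b = 4.
So h(s) = 3s + 4.
Then h(7) = 25.

25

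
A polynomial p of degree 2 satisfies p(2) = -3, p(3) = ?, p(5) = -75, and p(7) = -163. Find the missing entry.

-19

The 3 known points determine the degree-2 polynomial uniquely.
Write p(x) = ax^2 + bx + c. Substituting each data point gives a linear system:
  4a + 2b + c = -3
  25a + 5b + c = -75
  49a + 7b + c = -163
Solving the system yields a = -4, b = 4, c = 5.
So p(x) = -4x² + 4x + 5.
Then p(3) = -19.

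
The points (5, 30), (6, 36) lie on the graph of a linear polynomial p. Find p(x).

p(x) = 6x

Write p(x) = ax + b. Substituting each data point gives a linear system:
  5a + b = 30
  6a + b = 36
Solving the system yields a = 6, b = 0.
So p(x) = 6x.
Check: p(6) = 36. ✓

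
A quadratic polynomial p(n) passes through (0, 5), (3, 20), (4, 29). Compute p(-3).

Using the Lagrange interpolation formula with nodes 0, 3, 4:
  L_0(n) = (n - 3)(n - 4) / 12
  L_1(n) = n(n - 4) / -3
  L_2(n) = n(n - 3) / 4
Then p(n) = 5·L_0(n) + 20·L_1(n) + 29·L_2(n).
Expanding and collecting terms gives p(n) = n^2 + 2n + 5.
Evaluating at n = -3: p(-3) = 8.

8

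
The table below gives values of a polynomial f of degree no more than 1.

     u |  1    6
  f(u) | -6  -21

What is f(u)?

f(u) = -3u - 3

Write f(u) = au + b. Substituting each data point gives a linear system:
  a + b = -6
  6a + b = -21
Solving the system yields a = -3, b = -3.
So f(u) = -3u - 3.
Check: f(6) = -21. ✓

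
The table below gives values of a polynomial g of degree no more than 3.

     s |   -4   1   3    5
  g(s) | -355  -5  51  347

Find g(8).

Using the Lagrange interpolation formula with nodes -4, 1, 3, 5:
  L_0(s) = (s - 1)(s - 3)(s - 5) / -315
  L_1(s) = (s + 4)(s - 3)(s - 5) / 40
  L_2(s) = (s + 4)(s - 1)(s - 5) / -28
  L_3(s) = (s + 4)(s - 1)(s - 3) / 72
Then g(s) = -355·L_0(s) - 5·L_1(s) + 51·L_2(s) + 347·L_3(s).
Expanding and collecting terms gives g(s) = 4s³ - 6s² - 3.
Evaluating at s = 8: g(8) = 1661.

1661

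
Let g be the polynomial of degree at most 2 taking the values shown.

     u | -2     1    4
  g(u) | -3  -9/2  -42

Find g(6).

-87

Write g(u) = au^2 + bu + c. Substituting each data point gives a linear system:
  4a - 2b + c = -3
  a + b + c = -9/2
  16a + 4b + c = -42
Solving the system yields a = -2, b = -5/2, c = 0.
So g(u) = -2u^2 - (5/2)u.
Then g(6) = -87.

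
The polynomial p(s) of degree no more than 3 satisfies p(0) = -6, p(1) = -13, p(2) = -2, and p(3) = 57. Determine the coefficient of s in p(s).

-6

Write p(s) = as^3 + bs^2 + cs + d. Substituting each data point gives a linear system:
  d = -6
  a + b + c + d = -13
  8a + 4b + 2c + d = -2
  27a + 9b + 3c + d = 57
Solving the system yields a = 5, b = -6, c = -6, d = -6.
So p(s) = 5s^3 - 6s^2 - 6s - 6.
The coefficient of s is -6.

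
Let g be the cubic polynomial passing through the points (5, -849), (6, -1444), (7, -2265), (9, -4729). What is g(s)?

Using the Lagrange interpolation formula with nodes 5, 6, 7, 9:
  L_0(s) = (s - 6)(s - 7)(s - 9) / -8
  L_1(s) = (s - 5)(s - 7)(s - 9) / 3
  L_2(s) = (s - 5)(s - 6)(s - 9) / -4
  L_3(s) = (s - 5)(s - 6)(s - 7) / 24
Then g(s) = -849·L_0(s) - 1444·L_1(s) - 2265·L_2(s) - 4729·L_3(s).
Expanding and collecting terms gives g(s) = -6s^3 - 5s^2 + 6s - 4.
Check: g(5) = -849. ✓

g(s) = -6s^3 - 5s^2 + 6s - 4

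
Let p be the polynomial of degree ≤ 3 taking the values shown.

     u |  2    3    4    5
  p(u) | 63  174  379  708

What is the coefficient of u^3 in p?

5

Write p(u) = au^3 + bu^2 + cu + d. Substituting each data point gives a linear system:
  8a + 4b + 2c + d = 63
  27a + 9b + 3c + d = 174
  64a + 16b + 4c + d = 379
  125a + 25b + 5c + d = 708
Solving the system yields a = 5, b = 2, c = 6, d = 3.
So p(u) = 5u^3 + 2u^2 + 6u + 3.
The leading coefficient is 5.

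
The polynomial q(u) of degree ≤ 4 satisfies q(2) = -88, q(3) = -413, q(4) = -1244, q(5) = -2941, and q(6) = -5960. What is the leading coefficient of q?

-4

Write q(u) = au^4 + bu^3 + cu^2 + du + e. Substituting each data point gives a linear system:
  16a + 8b + 4c + 2d + e = -88
  81a + 27b + 9c + 3d + e = -413
  256a + 64b + 16c + 4d + e = -1244
  625a + 125b + 25c + 5d + e = -2941
  1296a + 216b + 36c + 6d + e = -5960
Solving the system yields a = -4, b = -4, c = 3, d = -4, e = 4.
So q(u) = -4u⁴ - 4u³ + 3u² - 4u + 4.
The leading coefficient is -4.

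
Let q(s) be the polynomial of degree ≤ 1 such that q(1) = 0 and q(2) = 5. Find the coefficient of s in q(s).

Write q(s) = as + b. Substituting each data point gives a linear system:
  a + b = 0
  2a + b = 5
Solving the system yields a = 5, b = -5.
So q(s) = 5s - 5.
The leading coefficient is 5.

5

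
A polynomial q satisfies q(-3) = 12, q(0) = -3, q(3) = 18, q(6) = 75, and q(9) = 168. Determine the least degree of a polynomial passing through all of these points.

Forward differences of the values at n = -3, 0, 3, 6, 9:
  q  : 12  -3  18  75  168
  Δ  : -15  21  57  93
  Δ^2: 36  36  36
  Δ^3: 0  0
  Δ^4: 0
The second differences are constant (36) and nonzero, while all higher differences vanish, so the minimal degree is 2.

2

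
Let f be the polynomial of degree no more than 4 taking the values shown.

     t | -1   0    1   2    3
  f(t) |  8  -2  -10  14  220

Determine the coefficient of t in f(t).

-4

Write f(t) = at^4 + bt^3 + ct^2 + dt + e. Substituting each data point gives a linear system:
  a - b + c - d + e = 8
  e = -2
  a + b + c + d + e = -10
  16a + 8b + 4c + 2d + e = 14
  81a + 27b + 9c + 3d + e = 220
Solving the system yields a = 5, b = -5, c = -4, d = -4, e = -2.
So f(t) = 5t^4 - 5t^3 - 4t^2 - 4t - 2.
The coefficient of t is -4.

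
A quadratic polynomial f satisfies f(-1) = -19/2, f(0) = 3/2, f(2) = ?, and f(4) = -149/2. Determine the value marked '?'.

The 3 known points determine the degree-2 polynomial uniquely.
Write f(s) = as^2 + bs + c. Substituting each data point gives a linear system:
  a - b + c = -19/2
  c = 3/2
  16a + 4b + c = -149/2
Solving the system yields a = -6, b = 5, c = 3/2.
So f(s) = -6s^2 + 5s + 3/2.
Then f(2) = -25/2.

-25/2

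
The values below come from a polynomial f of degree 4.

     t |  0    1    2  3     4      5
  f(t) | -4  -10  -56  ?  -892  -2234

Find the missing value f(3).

The 5 known points determine the degree-4 polynomial uniquely.
Write f(t) = at^4 + bt^3 + ct^2 + dt + e. Substituting each data point gives a linear system:
  e = -4
  a + b + c + d + e = -10
  16a + 8b + 4c + 2d + e = -56
  256a + 64b + 16c + 4d + e = -892
  625a + 125b + 25c + 5d + e = -2234
Solving the system yields a = -4, b = 2, c = 2, d = -6, e = -4.
So f(t) = -4t^4 + 2t^3 + 2t^2 - 6t - 4.
Then f(3) = -274.

-274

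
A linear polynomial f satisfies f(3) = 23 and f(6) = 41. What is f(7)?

47

Using the Lagrange interpolation formula with nodes 3, 6:
  L_0(t) = (t - 6) / -3
  L_1(t) = (t - 3) / 3
Then f(t) = 23·L_0(t) + 41·L_1(t).
Expanding and collecting terms gives f(t) = 6t + 5.
Evaluating at t = 7: f(7) = 47.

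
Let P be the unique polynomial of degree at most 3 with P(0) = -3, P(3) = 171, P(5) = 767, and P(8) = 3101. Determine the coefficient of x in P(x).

Write P(x) = ax^3 + bx^2 + cx + d. Substituting each data point gives a linear system:
  d = -3
  27a + 9b + 3c + d = 171
  125a + 25b + 5c + d = 767
  512a + 64b + 8c + d = 3101
Solving the system yields a = 6, b = 0, c = 4, d = -3.
So P(x) = 6x^3 + 4x - 3.
The coefficient of x is 4.

4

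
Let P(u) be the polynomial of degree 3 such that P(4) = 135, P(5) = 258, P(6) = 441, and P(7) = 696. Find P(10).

2013

Forward differences of the values at u = 4, 5, 6, 7:
  P  : 135  258  441  696
  Δ  : 123  183  255
  Δ^2: 60  72
  Δ^3: 12
The third differences are constant, confirming degree 3.
Interpolating (Newton forward form) and evaluating at u = 10 gives P(10) = 2013.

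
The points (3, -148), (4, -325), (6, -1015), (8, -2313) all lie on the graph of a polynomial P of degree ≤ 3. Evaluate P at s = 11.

-5820

Write P(s) = as^3 + bs^2 + cs + d. Substituting each data point gives a linear system:
  27a + 9b + 3c + d = -148
  64a + 16b + 4c + d = -325
  216a + 36b + 6c + d = -1015
  512a + 64b + 8c + d = -2313
Solving the system yields a = -4, b = -4, c = -1, d = -1.
So P(s) = -4s^3 - 4s^2 - s - 1.
Then P(11) = -5820.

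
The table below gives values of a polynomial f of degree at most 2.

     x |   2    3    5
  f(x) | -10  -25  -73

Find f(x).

Write f(x) = ax^2 + bx + c. Substituting each data point gives a linear system:
  4a + 2b + c = -10
  9a + 3b + c = -25
  25a + 5b + c = -73
Solving the system yields a = -3, b = 0, c = 2.
So f(x) = -3x^2 + 2.
Check: f(5) = -73. ✓

f(x) = -3x^2 + 2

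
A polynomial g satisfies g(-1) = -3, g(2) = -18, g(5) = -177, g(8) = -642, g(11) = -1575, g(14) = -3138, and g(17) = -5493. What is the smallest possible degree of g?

3

Forward differences of the values at x = -1, 2, 5, 8, 11, 14, 17:
  g  : -3  -18  -177  -642  -1575  -3138  -5493
  Δ  : -15  -159  -465  -933  -1563  -2355
  Δ^2: -144  -306  -468  -630  -792
  Δ^3: -162  -162  -162  -162
  Δ^4: 0  0  0
  Δ^5: 0  0
  Δ^6: 0
The third differences are constant (-162) and nonzero, while all higher differences vanish, so the minimal degree is 3.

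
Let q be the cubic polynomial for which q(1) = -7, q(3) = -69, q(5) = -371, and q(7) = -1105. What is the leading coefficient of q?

Write q(u) = au^3 + bu^2 + cu + d. Substituting each data point gives a linear system:
  a + b + c + d = -7
  27a + 9b + 3c + d = -69
  125a + 25b + 5c + d = -371
  343a + 49b + 7c + d = -1105
Solving the system yields a = -4, b = 6, c = -3, d = -6.
So q(u) = -4u^3 + 6u^2 - 3u - 6.
The leading coefficient is -4.

-4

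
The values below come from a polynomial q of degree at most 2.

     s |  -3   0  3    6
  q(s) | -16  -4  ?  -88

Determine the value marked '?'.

On equispaced nodes a degree-2 polynomial has vanishing third forward difference, so
  - q(-3) + 3·q(0) - 3·q(3) + q(6) = 0.
Substituting the known values and solving for q(3):
  -3·q(3) = 84
  q(3) = -28.

-28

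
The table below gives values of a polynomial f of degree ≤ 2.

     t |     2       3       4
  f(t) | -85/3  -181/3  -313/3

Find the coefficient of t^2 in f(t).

Write f(t) = at^2 + bt + c. Substituting each data point gives a linear system:
  4a + 2b + c = -85/3
  9a + 3b + c = -181/3
  16a + 4b + c = -313/3
Solving the system yields a = -6, b = -2, c = -1/3.
So f(t) = -6t² - 2t - 1/3.
The leading coefficient is -6.

-6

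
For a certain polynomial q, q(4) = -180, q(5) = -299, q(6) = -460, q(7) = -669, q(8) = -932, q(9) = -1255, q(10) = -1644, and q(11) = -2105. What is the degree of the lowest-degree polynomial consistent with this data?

3

Forward differences of the values at t = 4, 5, 6, 7, 8, 9, 10, 11:
  q  : -180  -299  -460  -669  -932  -1255  -1644  -2105
  Δ  : -119  -161  -209  -263  -323  -389  -461
  Δ^2: -42  -48  -54  -60  -66  -72
  Δ^3: -6  -6  -6  -6  -6
  Δ^4: 0  0  0  0
  Δ^5: 0  0  0
  Δ^6: 0  0
  Δ^7: 0
The third differences are constant (-6) and nonzero, while all higher differences vanish, so the minimal degree is 3.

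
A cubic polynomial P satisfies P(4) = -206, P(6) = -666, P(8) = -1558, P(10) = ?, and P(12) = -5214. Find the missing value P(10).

The 4 known points determine the degree-3 polynomial uniquely.
Write P(t) = at^3 + bt^2 + ct + d. Substituting each data point gives a linear system:
  64a + 16b + 4c + d = -206
  216a + 36b + 6c + d = -666
  512a + 64b + 8c + d = -1558
  1728a + 144b + 12c + d = -5214
Solving the system yields a = -3, b = 0, c = -2, d = -6.
So P(t) = -3t³ - 2t - 6.
Then P(10) = -3026.

-3026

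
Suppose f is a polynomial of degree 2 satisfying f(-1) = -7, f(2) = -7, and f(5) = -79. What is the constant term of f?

1

Write f(s) = as^2 + bs + c. Substituting each data point gives a linear system:
  a - b + c = -7
  4a + 2b + c = -7
  25a + 5b + c = -79
Solving the system yields a = -4, b = 4, c = 1.
So f(s) = -4s^2 + 4s + 1.
The constant term is 1.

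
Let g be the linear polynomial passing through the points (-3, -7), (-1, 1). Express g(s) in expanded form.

Write g(s) = as + b. Substituting each data point gives a linear system:
  -3a + b = -7
  -a + b = 1
Solving the system yields a = 4, b = 5.
So g(s) = 4s + 5.
Check: g(-1) = 1. ✓

g(s) = 4s + 5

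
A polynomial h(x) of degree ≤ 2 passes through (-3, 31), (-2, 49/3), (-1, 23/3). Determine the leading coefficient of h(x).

3

Write h(x) = ax^2 + bx + c. Substituting each data point gives a linear system:
  9a - 3b + c = 31
  4a - 2b + c = 49/3
  a - b + c = 23/3
Solving the system yields a = 3, b = 1/3, c = 5.
So h(x) = 3x^2 + (1/3)x + 5.
The leading coefficient is 3.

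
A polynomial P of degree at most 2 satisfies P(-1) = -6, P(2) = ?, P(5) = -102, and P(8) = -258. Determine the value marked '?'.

On equispaced nodes a degree-2 polynomial has vanishing third forward difference, so
  - P(-1) + 3·P(2) - 3·P(5) + P(8) = 0.
Substituting the known values and solving for P(2):
  3·P(2) = -54
  P(2) = -18.

-18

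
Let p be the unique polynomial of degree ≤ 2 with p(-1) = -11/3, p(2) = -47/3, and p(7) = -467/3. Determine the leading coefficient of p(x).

Write p(x) = ax^2 + bx + c. Substituting each data point gives a linear system:
  a - b + c = -11/3
  4a + 2b + c = -47/3
  49a + 7b + c = -467/3
Solving the system yields a = -3, b = -1, c = -5/3.
So p(x) = -3x^2 - x - 5/3.
The leading coefficient is -3.

-3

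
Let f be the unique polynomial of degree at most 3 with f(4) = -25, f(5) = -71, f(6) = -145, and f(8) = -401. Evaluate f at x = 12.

-1513

Using the Lagrange interpolation formula with nodes 4, 5, 6, 8:
  L_0(x) = (x - 5)(x - 6)(x - 8) / -8
  L_1(x) = (x - 4)(x - 6)(x - 8) / 3
  L_2(x) = (x - 4)(x - 5)(x - 8) / -4
  L_3(x) = (x - 4)(x - 5)(x - 6) / 24
Then f(x) = -25·L_0(x) - 71·L_1(x) - 145·L_2(x) - 401·L_3(x).
Expanding and collecting terms gives f(x) = -x^3 + x^2 + 6x - 1.
Evaluating at x = 12: f(12) = -1513.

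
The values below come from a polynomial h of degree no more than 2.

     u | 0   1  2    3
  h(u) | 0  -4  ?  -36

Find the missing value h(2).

On equispaced nodes a degree-2 polynomial has vanishing third forward difference, so
  - h(0) + 3·h(1) - 3·h(2) + h(3) = 0.
Substituting the known values and solving for h(2):
  -3·h(2) = 48
  h(2) = -16.

-16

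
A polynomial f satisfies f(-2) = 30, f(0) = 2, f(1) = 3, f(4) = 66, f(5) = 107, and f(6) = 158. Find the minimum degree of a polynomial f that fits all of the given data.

Divided differences on the nodes -2, 0, 1, 4, 5, 6:
  order 0: 30  2  3  66  107  158
  order 1: -14  1  21  41  51
  order 2: 5  5  5  5
  order 3: 0  0  0
  order 4: 0  0
  order 5: 0
The order-2 divided differences are all 5 (nonzero) and every higher order vanishes, so the data lies on a polynomial of degree exactly 2.

2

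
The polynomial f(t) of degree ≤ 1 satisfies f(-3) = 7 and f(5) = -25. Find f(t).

Write f(t) = at + b. Substituting each data point gives a linear system:
  -3a + b = 7
  5a + b = -25
Solving the system yields a = -4, b = -5.
So f(t) = -4t - 5.
Check: f(-3) = 7. ✓

f(t) = -4t - 5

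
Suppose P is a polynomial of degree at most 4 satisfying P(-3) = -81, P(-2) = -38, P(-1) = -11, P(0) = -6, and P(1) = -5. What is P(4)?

Using the Lagrange interpolation formula with nodes -3, -2, -1, 0, 1:
  L_0(u) = (u + 2)(u + 1)u(u - 1) / 24
  L_1(u) = (u + 3)(u + 1)u(u - 1) / -6
  L_2(u) = (u + 3)(u + 2)u(u - 1) / 4
  L_3(u) = (u + 3)(u + 2)(u + 1)(u - 1) / -6
  L_4(u) = (u + 3)(u + 2)(u + 1)u / 24
Then P(u) = -81·L_0(u) - 38·L_1(u) - 11·L_2(u) - 6·L_3(u) - 5·L_4(u).
Expanding and collecting terms gives P(u) = u⁴ + 5u³ - 3u² - 2u - 6.
Evaluating at u = 4: P(4) = 514.

514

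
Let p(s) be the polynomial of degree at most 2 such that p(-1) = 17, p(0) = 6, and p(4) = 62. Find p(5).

Write p(s) = as^2 + bs + c. Substituting each data point gives a linear system:
  a - b + c = 17
  c = 6
  16a + 4b + c = 62
Solving the system yields a = 5, b = -6, c = 6.
So p(s) = 5s^2 - 6s + 6.
Then p(5) = 101.

101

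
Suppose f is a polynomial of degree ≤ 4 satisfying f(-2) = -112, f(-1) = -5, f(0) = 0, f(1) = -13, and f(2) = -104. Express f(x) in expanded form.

Write f(x) = ax^4 + bx^3 + cx^2 + dx + e. Substituting each data point gives a linear system:
  16a - 8b + 4c - 2d + e = -112
  a - b + c - d + e = -5
  e = 0
  a + b + c + d + e = -13
  16a + 8b + 4c + 2d + e = -104
Solving the system yields a = -6, b = 2, c = -3, d = -6, e = 0.
So f(x) = -6x⁴ + 2x³ - 3x² - 6x.
Check: f(0) = 0. ✓

f(x) = -6x^4 + 2x^3 - 3x^2 - 6x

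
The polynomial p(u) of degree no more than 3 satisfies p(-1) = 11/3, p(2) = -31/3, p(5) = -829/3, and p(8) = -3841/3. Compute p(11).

Write p(u) = au^3 + bu^2 + cu + d. Substituting each data point gives a linear system:
  -a + b - c + d = 11/3
  8a + 4b + 2c + d = -31/3
  125a + 25b + 5c + d = -829/3
  512a + 64b + 8c + d = -3841/3
Solving the system yields a = -3, b = 4, c = 1/3, d = -3.
So p(u) = -3u^3 + 4u^2 + (1/3)u - 3.
Then p(11) = -10525/3.

-10525/3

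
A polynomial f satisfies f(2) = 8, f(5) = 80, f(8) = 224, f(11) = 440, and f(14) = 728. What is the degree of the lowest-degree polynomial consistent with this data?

Forward differences of the values at t = 2, 5, 8, 11, 14:
  f  : 8  80  224  440  728
  Δ  : 72  144  216  288
  Δ^2: 72  72  72
  Δ^3: 0  0
  Δ^4: 0
The second differences are constant (72) and nonzero, while all higher differences vanish, so the minimal degree is 2.

2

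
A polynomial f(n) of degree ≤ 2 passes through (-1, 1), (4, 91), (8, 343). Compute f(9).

431

Using the Lagrange interpolation formula with nodes -1, 4, 8:
  L_0(n) = (n - 4)(n - 8) / 45
  L_1(n) = (n + 1)(n - 8) / -20
  L_2(n) = (n + 1)(n - 4) / 36
Then f(n) = 1·L_0(n) + 91·L_1(n) + 343·L_2(n).
Expanding and collecting terms gives f(n) = 5n^2 + 3n - 1.
Evaluating at n = 9: f(9) = 431.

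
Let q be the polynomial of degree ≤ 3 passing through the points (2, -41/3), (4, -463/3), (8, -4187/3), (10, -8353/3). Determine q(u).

q(u) = -3u^3 + 2u^2 + (5/3)u - 1

Write q(u) = au^3 + bu^2 + cu + d. Substituting each data point gives a linear system:
  8a + 4b + 2c + d = -41/3
  64a + 16b + 4c + d = -463/3
  512a + 64b + 8c + d = -4187/3
  1000a + 100b + 10c + d = -8353/3
Solving the system yields a = -3, b = 2, c = 5/3, d = -1.
So q(u) = -3u³ + 2u² + (5/3)u - 1.
Check: q(10) = -8353/3. ✓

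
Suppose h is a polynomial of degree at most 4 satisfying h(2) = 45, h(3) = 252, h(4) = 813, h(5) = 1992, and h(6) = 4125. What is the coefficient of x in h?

Write h(x) = ax^4 + bx^3 + cx^2 + dx + e. Substituting each data point gives a linear system:
  16a + 8b + 4c + 2d + e = 45
  81a + 27b + 9c + 3d + e = 252
  256a + 64b + 16c + 4d + e = 813
  625a + 125b + 25c + 5d + e = 1992
  1296a + 216b + 36c + 6d + e = 4125
Solving the system yields a = 3, b = 2, c = -6, d = 4, e = -3.
So h(x) = 3x⁴ + 2x³ - 6x² + 4x - 3.
The coefficient of x is 4.

4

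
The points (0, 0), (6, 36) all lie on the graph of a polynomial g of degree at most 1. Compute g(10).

60

Using the Lagrange interpolation formula with nodes 0, 6:
  L_0(x) = (x - 6) / -6
  L_1(x) = x / 6
Then g(x) = 0·L_0(x) + 36·L_1(x).
Expanding and collecting terms gives g(x) = 6x.
Evaluating at x = 10: g(10) = 60.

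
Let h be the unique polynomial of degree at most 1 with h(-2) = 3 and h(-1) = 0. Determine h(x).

h(x) = -3x - 3

Write h(x) = ax + b. Substituting each data point gives a linear system:
  -2a + b = 3
  -a + b = 0
Solving the system yields a = -3, b = -3.
So h(x) = -3x - 3.
Check: h(-1) = 0. ✓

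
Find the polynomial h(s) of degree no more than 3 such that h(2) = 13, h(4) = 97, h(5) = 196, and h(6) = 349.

Write h(s) = as^3 + bs^2 + cs + d. Substituting each data point gives a linear system:
  8a + 4b + 2c + d = 13
  64a + 16b + 4c + d = 97
  125a + 25b + 5c + d = 196
  216a + 36b + 6c + d = 349
Solving the system yields a = 2, b = -3, c = 4, d = 1.
So h(s) = 2s³ - 3s² + 4s + 1.
Check: h(2) = 13. ✓

h(s) = 2s^3 - 3s^2 + 4s + 1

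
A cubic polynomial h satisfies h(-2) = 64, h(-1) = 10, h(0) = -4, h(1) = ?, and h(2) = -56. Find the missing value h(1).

On equispaced nodes a degree-3 polynomial has vanishing fourth forward difference, so
  h(-2) - 4·h(-1) + 6·h(0) - 4·h(1) + h(2) = 0.
Substituting the known values and solving for h(1):
  -4·h(1) = 56
  h(1) = -14.

-14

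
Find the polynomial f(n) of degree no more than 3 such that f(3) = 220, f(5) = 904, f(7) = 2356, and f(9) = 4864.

Using the Lagrange interpolation formula with nodes 3, 5, 7, 9:
  L_0(n) = (n - 5)(n - 7)(n - 9) / -48
  L_1(n) = (n - 3)(n - 7)(n - 9) / 16
  L_2(n) = (n - 3)(n - 5)(n - 9) / -16
  L_3(n) = (n - 3)(n - 5)(n - 7) / 48
Then f(n) = 220·L_0(n) + 904·L_1(n) + 2356·L_2(n) + 4864·L_3(n).
Expanding and collecting terms gives f(n) = 6n^3 + 6n^2 + 4.
Check: f(3) = 220. ✓

f(n) = 6n^3 + 6n^2 + 4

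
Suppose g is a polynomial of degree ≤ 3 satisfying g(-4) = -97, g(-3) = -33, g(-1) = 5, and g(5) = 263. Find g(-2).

Write g(u) = au^3 + bu^2 + cu + d. Substituting each data point gives a linear system:
  -64a + 16b - 4c + d = -97
  -27a + 9b - 3c + d = -33
  -a + b - c + d = 5
  125a + 25b + 5c + d = 263
Solving the system yields a = 2, b = 1, c = -3, d = 3.
So g(u) = 2u^3 + u^2 - 3u + 3.
Then g(-2) = -3.

-3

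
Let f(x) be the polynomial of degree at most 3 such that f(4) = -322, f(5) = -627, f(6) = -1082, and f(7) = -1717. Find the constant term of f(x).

Write f(x) = ax^3 + bx^2 + cx + d. Substituting each data point gives a linear system:
  64a + 16b + 4c + d = -322
  125a + 25b + 5c + d = -627
  216a + 36b + 6c + d = -1082
  343a + 49b + 7c + d = -1717
Solving the system yields a = -5, b = 0, c = 0, d = -2.
So f(x) = -5x³ - 2.
The constant term is -2.

-2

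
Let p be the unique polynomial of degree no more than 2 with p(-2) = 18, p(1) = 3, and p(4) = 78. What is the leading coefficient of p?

5

Write p(s) = as^2 + bs + c. Substituting each data point gives a linear system:
  4a - 2b + c = 18
  a + b + c = 3
  16a + 4b + c = 78
Solving the system yields a = 5, b = 0, c = -2.
So p(s) = 5s² - 2.
The leading coefficient is 5.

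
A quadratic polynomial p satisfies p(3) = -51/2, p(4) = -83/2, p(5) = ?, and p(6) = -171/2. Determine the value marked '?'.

-123/2

The 3 known points determine the degree-2 polynomial uniquely.
Write p(x) = ax^2 + bx + c. Substituting each data point gives a linear system:
  9a + 3b + c = -51/2
  16a + 4b + c = -83/2
  36a + 6b + c = -171/2
Solving the system yields a = -2, b = -2, c = -3/2.
So p(x) = -2x^2 - 2x - 3/2.
Then p(5) = -123/2.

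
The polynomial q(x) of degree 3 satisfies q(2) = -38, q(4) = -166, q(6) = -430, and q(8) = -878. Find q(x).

Write q(x) = ax^3 + bx^2 + cx + d. Substituting each data point gives a linear system:
  8a + 4b + 2c + d = -38
  64a + 16b + 4c + d = -166
  216a + 36b + 6c + d = -430
  512a + 64b + 8c + d = -878
Solving the system yields a = -1, b = -5, c = -6, d = 2.
So q(x) = -x³ - 5x² - 6x + 2.
Check: q(8) = -878. ✓

q(x) = -x^3 - 5x^2 - 6x + 2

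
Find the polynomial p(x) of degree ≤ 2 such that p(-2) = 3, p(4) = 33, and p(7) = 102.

Write p(x) = ax^2 + bx + c. Substituting each data point gives a linear system:
  4a - 2b + c = 3
  16a + 4b + c = 33
  49a + 7b + c = 102
Solving the system yields a = 2, b = 1, c = -3.
So p(x) = 2x^2 + x - 3.
Check: p(4) = 33. ✓

p(x) = 2x^2 + x - 3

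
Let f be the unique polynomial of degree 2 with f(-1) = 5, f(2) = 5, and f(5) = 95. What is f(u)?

f(u) = 5u^2 - 5u - 5

Write f(u) = au^2 + bu + c. Substituting each data point gives a linear system:
  a - b + c = 5
  4a + 2b + c = 5
  25a + 5b + c = 95
Solving the system yields a = 5, b = -5, c = -5.
So f(u) = 5u² - 5u - 5.
Check: f(2) = 5. ✓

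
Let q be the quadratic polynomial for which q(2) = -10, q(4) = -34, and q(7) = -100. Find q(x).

Write q(x) = ax^2 + bx + c. Substituting each data point gives a linear system:
  4a + 2b + c = -10
  16a + 4b + c = -34
  49a + 7b + c = -100
Solving the system yields a = -2, b = 0, c = -2.
So q(x) = -2x^2 - 2.
Check: q(7) = -100. ✓

q(x) = -2x^2 - 2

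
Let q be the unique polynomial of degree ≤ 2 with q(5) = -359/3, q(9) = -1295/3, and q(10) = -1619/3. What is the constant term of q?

1/3

Write q(t) = at^2 + bt + c. Substituting each data point gives a linear system:
  25a + 5b + c = -359/3
  81a + 9b + c = -1295/3
  100a + 10b + c = -1619/3
Solving the system yields a = -6, b = 6, c = 1/3.
So q(t) = -6t^2 + 6t + 1/3.
The constant term is 1/3.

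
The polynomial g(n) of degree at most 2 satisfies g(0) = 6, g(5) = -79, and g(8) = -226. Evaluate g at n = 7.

-169

Write g(n) = an^2 + bn + c. Substituting each data point gives a linear system:
  c = 6
  25a + 5b + c = -79
  64a + 8b + c = -226
Solving the system yields a = -4, b = 3, c = 6.
So g(n) = -4n² + 3n + 6.
Then g(7) = -169.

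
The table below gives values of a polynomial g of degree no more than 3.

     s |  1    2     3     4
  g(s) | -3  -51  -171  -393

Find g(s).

Using the Lagrange interpolation formula with nodes 1, 2, 3, 4:
  L_0(s) = (s - 2)(s - 3)(s - 4) / -6
  L_1(s) = (s - 1)(s - 3)(s - 4) / 2
  L_2(s) = (s - 1)(s - 2)(s - 4) / -2
  L_3(s) = (s - 1)(s - 2)(s - 3) / 6
Then g(s) = -3·L_0(s) - 51·L_1(s) - 171·L_2(s) - 393·L_3(s).
Expanding and collecting terms gives g(s) = -5s³ - 6s² + 5s + 3.
Check: g(4) = -393. ✓

g(s) = -5s^3 - 6s^2 + 5s + 3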